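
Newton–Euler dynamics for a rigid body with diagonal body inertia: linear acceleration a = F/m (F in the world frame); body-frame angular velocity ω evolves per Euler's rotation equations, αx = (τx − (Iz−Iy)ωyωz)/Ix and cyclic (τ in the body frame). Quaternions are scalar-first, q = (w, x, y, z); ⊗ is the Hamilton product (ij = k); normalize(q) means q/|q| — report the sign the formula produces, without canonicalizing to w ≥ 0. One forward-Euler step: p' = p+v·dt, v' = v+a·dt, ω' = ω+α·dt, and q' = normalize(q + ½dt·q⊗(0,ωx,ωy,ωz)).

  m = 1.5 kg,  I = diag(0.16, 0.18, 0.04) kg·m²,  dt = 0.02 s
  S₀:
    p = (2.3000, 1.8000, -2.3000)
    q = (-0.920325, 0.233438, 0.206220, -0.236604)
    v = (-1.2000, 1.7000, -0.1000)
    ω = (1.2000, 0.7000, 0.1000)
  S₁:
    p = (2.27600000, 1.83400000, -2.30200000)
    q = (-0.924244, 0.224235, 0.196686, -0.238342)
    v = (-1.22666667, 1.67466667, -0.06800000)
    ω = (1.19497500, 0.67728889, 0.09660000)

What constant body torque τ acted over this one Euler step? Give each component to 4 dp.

τ = (-0.0500, -0.1900, 0.0100)

Δω = ω₁−ω₀ = (-0.00502500, -0.02271111, -0.00340000)
precession coupling = (-0.0098, 0.0144, 0.0168)
I·α + gyro = (-0.0500, -0.1900, 0.0100)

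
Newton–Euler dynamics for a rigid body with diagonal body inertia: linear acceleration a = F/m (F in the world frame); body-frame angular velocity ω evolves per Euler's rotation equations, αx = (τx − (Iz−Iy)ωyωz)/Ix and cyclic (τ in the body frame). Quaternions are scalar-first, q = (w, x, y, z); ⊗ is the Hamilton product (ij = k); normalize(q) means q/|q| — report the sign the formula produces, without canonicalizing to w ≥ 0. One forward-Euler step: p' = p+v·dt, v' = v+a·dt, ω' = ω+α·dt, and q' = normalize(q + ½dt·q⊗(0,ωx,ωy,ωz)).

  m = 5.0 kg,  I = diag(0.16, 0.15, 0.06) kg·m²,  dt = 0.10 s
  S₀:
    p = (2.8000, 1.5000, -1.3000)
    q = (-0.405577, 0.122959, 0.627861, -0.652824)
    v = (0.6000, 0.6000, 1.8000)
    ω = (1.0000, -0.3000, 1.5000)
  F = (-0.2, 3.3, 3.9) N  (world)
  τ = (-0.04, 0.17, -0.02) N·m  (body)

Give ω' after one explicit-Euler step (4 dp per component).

gyro term ω×Iω = (0.0405, 0.1500, 0.0030)
(τ − ω×Iω)/I = (-0.5031, 0.1333, -0.3833)
new body rate ω' = (0.9497, -0.2867, 1.4617)

ω' = (0.9497, -0.2867, 1.4617)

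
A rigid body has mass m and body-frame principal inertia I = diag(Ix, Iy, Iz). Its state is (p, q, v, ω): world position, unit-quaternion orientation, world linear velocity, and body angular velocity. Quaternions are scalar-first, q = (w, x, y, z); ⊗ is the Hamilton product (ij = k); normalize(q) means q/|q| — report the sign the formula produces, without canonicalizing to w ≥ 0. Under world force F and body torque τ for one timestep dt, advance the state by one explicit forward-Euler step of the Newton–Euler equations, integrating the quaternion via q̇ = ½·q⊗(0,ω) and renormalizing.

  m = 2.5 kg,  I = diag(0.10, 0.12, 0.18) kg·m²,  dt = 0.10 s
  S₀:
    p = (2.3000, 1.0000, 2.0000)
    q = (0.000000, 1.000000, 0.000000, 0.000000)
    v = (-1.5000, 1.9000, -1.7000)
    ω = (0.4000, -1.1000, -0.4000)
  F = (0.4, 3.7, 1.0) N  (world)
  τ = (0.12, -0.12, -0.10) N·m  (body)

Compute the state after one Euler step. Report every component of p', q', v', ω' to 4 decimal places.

p' = (2.1500, 1.1900, 1.8300)
q' = (-0.0200, 0.9981, 0.0200, -0.0549)
v' = (-1.4840, 2.0480, -1.6600)
ω' = (0.4936, -1.2107, -0.4507)

p + v·dt = (2.1500, 1.1900, 1.8300)
v + (F/m)dt = (-1.4840, 2.0480, -1.6600)
α = I⁻¹(τ − ω×Iω) = (0.9360, -1.1067, -0.5067)
new body rate ω' = (0.4936, -1.2107, -0.4507)
Hamilton product q⊗(0,ω) = (-0.4000000, 0.0000000, 0.4000000, -1.1000000)
updated quaternion q' = (-0.0200, 0.9981, 0.0200, -0.0549)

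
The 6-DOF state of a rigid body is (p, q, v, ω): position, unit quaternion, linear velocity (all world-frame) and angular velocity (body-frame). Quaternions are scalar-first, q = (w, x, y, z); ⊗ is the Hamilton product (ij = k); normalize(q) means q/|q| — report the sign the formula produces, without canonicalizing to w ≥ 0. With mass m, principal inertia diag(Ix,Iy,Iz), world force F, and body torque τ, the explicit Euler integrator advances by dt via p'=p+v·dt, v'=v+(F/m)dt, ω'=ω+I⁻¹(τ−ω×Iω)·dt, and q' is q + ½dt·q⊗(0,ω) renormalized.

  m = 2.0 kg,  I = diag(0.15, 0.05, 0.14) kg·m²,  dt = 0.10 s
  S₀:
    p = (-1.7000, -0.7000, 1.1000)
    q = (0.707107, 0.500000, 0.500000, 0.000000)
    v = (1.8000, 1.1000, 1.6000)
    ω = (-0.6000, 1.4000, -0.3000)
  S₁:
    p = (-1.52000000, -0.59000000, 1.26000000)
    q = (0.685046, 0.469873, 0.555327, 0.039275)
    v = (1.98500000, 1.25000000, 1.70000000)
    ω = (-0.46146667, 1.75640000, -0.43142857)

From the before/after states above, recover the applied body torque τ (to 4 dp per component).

Δω = ω₁−ω₀ = (0.13853333, 0.35640000, -0.13142857)
τ = I·(Δω/dt) + ω₀×(Iω₀) = (0.1700, 0.1800, -0.1000)

τ = (0.1700, 0.1800, -0.1000)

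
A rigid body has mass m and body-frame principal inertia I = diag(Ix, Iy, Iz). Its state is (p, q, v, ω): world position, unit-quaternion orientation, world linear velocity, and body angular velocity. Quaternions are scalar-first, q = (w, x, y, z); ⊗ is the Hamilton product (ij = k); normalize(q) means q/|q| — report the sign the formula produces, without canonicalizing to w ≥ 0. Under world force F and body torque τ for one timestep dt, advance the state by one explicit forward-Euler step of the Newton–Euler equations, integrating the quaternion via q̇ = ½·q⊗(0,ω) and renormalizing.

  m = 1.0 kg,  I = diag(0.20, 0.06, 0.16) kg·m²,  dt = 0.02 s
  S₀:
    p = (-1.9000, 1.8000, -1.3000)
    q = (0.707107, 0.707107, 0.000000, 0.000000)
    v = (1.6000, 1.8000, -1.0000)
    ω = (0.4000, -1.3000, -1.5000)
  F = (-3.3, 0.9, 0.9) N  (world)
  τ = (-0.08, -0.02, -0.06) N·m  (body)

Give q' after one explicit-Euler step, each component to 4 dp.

q' = (0.7041, 0.7098, 0.0014, -0.0198)

q⊗(0,ω) = (-0.2828428, 0.2828428, 0.1414214, -1.9798996)
updated quaternion q' = (0.7041, 0.7098, 0.0014, -0.0198)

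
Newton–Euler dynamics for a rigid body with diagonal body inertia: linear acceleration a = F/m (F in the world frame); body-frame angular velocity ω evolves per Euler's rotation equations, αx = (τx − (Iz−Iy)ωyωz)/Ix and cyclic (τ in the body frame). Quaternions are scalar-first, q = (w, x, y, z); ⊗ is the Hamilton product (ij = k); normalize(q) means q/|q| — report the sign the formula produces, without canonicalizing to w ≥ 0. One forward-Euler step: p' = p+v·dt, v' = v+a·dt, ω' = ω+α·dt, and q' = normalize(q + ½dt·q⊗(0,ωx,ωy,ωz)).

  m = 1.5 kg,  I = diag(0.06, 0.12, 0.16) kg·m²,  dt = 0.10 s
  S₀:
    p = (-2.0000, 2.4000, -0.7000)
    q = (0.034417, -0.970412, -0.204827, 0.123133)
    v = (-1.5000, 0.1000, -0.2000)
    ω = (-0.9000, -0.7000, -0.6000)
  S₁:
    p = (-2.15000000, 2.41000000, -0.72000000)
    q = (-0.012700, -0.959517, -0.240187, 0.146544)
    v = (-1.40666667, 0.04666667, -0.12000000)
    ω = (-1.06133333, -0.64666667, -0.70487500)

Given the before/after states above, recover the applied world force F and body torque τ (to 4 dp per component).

F = (1.4000, -0.8000, 1.2000)
τ = (-0.0800, 0.0100, -0.1300)

ω₁ − ω₀ = (-0.16133333, 0.05333333, -0.10487500)
I·α + gyro = (-0.0800, 0.0100, -0.1300)
v₁ − v₀ = (0.09333333, -0.05333333, 0.08000000)
applied force F = (1.4000, -0.8000, 1.2000)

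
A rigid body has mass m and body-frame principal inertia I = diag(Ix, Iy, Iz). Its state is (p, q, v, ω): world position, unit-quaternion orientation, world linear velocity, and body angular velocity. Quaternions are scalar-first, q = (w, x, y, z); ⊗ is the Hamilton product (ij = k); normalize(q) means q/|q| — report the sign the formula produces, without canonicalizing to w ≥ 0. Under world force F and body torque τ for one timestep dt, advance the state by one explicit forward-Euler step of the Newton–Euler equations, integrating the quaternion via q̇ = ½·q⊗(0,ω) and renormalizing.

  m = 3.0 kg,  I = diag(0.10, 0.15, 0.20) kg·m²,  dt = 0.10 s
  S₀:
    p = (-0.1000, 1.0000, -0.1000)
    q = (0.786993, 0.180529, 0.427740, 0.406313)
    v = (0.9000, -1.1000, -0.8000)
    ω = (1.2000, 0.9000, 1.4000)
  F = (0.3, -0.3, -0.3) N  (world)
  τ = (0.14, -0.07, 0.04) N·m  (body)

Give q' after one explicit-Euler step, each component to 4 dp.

q' = (0.7247, 0.2382, 0.4724, 0.4415)

q⊗(0,ω) = (-1.1704390, 1.1775459, 0.9431287, 0.7509783)
q + ½dt·q⊗(0,ω), renormalized = (0.7247, 0.2382, 0.4724, 0.4415)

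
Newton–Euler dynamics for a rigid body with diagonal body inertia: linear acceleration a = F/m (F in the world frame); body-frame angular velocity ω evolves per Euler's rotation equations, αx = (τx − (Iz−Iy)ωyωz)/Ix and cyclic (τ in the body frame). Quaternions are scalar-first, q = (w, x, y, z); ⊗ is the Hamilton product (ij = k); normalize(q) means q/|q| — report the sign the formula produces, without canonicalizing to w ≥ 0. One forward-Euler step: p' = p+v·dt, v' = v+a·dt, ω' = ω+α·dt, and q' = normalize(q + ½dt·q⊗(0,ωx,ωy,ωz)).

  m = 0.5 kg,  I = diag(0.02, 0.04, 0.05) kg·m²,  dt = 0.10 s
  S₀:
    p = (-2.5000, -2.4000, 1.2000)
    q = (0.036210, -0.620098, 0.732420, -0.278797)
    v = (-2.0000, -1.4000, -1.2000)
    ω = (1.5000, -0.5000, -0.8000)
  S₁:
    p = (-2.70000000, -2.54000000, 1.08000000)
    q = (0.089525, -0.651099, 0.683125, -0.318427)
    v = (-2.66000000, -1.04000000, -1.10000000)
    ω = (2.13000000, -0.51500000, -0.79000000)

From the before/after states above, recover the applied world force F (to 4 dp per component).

F = (-3.3000, 1.8000, 0.5000)

Δv = v₁−v₀ = (-0.66000000, 0.36000000, 0.10000000)
applied force F = (-3.3000, 1.8000, 0.5000)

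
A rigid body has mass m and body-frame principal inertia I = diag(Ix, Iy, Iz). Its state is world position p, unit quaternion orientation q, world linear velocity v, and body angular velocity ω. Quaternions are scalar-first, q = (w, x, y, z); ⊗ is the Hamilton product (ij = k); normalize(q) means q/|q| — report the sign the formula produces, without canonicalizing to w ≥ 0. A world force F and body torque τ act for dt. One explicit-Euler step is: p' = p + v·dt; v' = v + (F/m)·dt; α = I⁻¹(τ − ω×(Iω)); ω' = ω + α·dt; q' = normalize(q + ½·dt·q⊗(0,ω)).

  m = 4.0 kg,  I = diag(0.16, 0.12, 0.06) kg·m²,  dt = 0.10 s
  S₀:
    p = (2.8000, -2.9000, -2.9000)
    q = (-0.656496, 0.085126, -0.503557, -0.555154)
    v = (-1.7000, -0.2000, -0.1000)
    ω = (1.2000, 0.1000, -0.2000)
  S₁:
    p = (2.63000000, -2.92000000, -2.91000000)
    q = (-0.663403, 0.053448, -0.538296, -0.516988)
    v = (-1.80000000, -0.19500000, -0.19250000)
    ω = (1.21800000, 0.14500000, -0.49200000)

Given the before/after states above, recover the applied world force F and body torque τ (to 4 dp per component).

Δω = ω₁−ω₀ = (0.01800000, 0.04500000, -0.29200000)
precession coupling = (0.0012, -0.0240, -0.0048)
I·α + gyro = (0.0300, 0.0300, -0.1800)
v₁ − v₀ = (-0.10000000, 0.00500000, -0.09250000)
applied force F = (-4.0000, 0.2000, -3.7000)

F = (-4.0000, 0.2000, -3.7000)
τ = (0.0300, 0.0300, -0.1800)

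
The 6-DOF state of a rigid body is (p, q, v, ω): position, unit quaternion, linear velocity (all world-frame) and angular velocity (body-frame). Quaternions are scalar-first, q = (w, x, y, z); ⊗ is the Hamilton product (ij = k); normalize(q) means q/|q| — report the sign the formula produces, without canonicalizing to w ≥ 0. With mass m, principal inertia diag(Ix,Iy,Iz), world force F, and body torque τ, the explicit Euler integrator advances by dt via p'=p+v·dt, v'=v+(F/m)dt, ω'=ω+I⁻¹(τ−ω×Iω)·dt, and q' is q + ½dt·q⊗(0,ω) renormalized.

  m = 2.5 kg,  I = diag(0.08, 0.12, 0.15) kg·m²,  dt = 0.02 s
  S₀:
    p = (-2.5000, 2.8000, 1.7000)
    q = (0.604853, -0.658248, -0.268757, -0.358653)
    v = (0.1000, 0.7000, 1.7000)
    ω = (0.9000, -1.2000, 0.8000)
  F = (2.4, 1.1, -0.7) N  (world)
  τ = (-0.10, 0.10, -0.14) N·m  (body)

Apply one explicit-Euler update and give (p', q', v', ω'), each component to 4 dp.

p' = (-2.4980, 2.8140, 1.7340)
q' = (0.6103, -0.6592, -0.2739, -0.3434)
v' = (0.1192, 0.7088, 1.6944)
ω' = (0.8822, -1.1749, 0.7871)

p + v·dt = (-2.4980, 2.8140, 1.7340)
new velocity v' = (0.1192, 0.7088, 1.6944)
angular accel α = (-0.8900, 1.2533, -0.6453)
ω + α·dt = (0.8822, -1.1749, 0.7871)
2q̇ = q⊗(0,ω) = (0.5568372, -0.1010215, -0.5220129, 1.5156613)
q' = normalize(q + ½dt·q⊗(0,ω)) = (0.6103, -0.6592, -0.2739, -0.3434)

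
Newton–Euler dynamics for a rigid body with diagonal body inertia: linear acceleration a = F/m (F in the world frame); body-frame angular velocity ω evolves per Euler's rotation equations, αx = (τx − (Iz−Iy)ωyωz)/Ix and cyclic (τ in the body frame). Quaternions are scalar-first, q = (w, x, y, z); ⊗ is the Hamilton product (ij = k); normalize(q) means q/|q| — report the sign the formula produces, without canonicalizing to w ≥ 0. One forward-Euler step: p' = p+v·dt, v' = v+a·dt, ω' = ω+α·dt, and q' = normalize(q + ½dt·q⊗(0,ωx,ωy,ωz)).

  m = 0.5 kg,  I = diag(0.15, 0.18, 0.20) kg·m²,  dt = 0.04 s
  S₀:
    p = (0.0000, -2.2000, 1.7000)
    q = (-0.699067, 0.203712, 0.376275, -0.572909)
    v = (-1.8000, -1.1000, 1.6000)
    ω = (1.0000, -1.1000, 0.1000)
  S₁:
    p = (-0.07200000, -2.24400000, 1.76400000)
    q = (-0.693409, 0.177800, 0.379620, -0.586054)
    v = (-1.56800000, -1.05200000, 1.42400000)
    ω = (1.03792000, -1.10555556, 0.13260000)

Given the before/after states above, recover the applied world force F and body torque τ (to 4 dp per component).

F = (2.9000, 0.6000, -2.2000)
τ = (0.1400, -0.0300, 0.1300)

velocity change Δv = (0.23200000, 0.04800000, -0.17600000)
F = m·Δv/dt = (2.9000, 0.6000, -2.2000)
rate change Δω = (0.03792000, -0.00555556, 0.03260000)
I·α + gyro = (0.1400, -0.0300, 0.1300)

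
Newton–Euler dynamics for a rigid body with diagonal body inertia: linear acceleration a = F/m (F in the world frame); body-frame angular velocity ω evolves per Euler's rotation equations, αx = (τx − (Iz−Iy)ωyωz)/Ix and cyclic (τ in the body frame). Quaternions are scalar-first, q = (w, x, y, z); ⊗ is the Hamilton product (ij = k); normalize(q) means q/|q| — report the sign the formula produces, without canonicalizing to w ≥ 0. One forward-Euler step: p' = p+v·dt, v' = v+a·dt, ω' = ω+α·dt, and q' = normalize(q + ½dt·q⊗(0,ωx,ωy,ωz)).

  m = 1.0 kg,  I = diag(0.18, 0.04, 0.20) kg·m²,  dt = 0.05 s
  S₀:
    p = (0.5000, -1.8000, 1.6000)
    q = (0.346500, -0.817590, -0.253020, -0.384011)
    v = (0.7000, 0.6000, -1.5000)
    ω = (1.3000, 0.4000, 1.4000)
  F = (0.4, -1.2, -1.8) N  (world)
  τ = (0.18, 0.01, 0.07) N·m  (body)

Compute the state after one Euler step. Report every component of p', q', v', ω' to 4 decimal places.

p' = (0.5350, -1.7700, 1.5250)
q' = (0.3886, -0.8104, -0.2331, -0.3714)
v' = (0.7200, 0.5400, -1.5900)
ω' = (1.3251, 0.4580, 1.4357)

a = (0.4000, -1.2000, -1.8000)
new position p' = (0.5350, -1.7700, 1.5250)
v' = v + a·dt = (0.7200, 0.5400, -1.5900)
α = I⁻¹(τ − ω×Iω) = (0.5022, 1.1600, 0.7140)
ω' = ω + α·dt = (1.3251, 0.4580, 1.4357)
q⊗(0,ω) = (1.7016904, 0.2498264, 0.7840117, 0.4869900)
q + ½dt·q⊗(0,ω), renormalized = (0.3886, -0.8104, -0.2331, -0.3714)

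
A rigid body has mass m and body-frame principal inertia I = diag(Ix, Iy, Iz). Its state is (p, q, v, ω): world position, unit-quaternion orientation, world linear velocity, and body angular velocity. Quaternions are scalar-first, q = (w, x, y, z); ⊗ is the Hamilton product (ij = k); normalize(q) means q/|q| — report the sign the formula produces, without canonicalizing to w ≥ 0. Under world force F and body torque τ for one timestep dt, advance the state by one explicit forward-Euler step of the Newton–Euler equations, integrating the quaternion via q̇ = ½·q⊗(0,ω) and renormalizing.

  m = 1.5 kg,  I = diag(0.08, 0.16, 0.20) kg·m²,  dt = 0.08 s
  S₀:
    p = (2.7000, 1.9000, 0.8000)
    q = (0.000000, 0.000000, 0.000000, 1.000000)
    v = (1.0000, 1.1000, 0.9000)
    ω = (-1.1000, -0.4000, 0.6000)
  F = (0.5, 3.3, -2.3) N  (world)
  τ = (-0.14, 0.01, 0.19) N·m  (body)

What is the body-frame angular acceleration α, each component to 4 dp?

precession coupling ω×(Iω) = (-0.0096, 0.0792, 0.0352)
α = I⁻¹(τ − ω×Iω) = (-1.6300, -0.4325, 0.7740)

α = (-1.6300, -0.4325, 0.7740)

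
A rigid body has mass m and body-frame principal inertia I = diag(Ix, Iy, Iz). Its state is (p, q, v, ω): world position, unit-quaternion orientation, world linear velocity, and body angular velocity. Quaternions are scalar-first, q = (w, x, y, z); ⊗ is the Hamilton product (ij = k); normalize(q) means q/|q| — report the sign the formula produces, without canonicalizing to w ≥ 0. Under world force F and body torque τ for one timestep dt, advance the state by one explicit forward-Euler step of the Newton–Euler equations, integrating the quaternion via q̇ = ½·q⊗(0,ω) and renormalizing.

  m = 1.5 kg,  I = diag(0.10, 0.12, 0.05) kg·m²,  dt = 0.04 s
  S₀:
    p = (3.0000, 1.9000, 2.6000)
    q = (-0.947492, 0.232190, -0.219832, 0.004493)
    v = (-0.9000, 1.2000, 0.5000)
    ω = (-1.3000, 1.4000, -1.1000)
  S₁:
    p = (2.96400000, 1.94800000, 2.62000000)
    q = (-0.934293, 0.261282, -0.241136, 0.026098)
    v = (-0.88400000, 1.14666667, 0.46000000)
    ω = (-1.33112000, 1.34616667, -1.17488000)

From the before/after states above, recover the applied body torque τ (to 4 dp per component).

Δω = ω₁−ω₀ = (-0.03112000, -0.05383333, -0.07488000)
I·α + gyro = (0.0300, -0.0900, -0.1300)

τ = (0.0300, -0.0900, -0.1300)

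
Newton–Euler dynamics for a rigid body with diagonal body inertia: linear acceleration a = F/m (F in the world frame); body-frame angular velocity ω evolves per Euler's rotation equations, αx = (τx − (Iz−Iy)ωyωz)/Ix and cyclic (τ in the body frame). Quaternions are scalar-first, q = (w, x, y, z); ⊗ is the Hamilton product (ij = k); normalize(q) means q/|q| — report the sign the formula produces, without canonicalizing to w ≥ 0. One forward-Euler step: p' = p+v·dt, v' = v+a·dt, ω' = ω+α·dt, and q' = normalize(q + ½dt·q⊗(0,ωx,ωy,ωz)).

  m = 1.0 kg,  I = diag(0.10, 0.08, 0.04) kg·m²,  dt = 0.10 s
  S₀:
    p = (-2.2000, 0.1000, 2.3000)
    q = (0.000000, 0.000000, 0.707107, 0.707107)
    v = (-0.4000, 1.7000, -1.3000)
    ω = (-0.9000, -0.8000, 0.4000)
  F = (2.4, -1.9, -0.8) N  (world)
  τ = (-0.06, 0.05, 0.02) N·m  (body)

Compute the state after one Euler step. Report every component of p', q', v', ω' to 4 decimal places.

p' = (-2.2400, 0.2700, 2.1700)
q' = (0.0141, 0.0423, 0.6739, 0.7374)
v' = (-0.1600, 1.5100, -1.3800)
ω' = (-0.9728, -0.7105, 0.4860)

new position p' = (-2.2400, 0.2700, 2.1700)
new velocity v' = (-0.1600, 1.5100, -1.3800)
α = I⁻¹(τ − ω×Iω) = (-0.7280, 0.8950, 0.8600)
new body rate ω' = (-0.9728, -0.7105, 0.4860)
q⊗(0,ω) = (0.2828428, 0.8485284, -0.6363963, 0.6363963)
q + ½dt·q⊗(0,ω), renormalized = (0.0141, 0.0423, 0.6739, 0.7374)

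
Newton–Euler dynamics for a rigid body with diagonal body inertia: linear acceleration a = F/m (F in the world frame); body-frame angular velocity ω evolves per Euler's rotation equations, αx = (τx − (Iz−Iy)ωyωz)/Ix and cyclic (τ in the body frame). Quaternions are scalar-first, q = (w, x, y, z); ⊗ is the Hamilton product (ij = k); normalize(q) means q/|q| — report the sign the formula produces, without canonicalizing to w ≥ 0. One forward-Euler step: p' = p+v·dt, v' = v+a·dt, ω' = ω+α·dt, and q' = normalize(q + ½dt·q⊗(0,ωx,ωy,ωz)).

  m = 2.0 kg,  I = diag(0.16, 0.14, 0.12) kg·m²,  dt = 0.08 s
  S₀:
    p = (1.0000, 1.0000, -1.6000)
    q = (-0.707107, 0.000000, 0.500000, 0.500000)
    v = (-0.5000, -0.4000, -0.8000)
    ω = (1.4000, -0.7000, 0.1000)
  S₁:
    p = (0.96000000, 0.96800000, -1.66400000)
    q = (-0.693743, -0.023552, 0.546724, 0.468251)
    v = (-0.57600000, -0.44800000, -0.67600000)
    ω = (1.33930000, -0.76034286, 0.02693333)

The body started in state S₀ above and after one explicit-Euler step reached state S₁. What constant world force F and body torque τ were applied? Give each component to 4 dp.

velocity change Δv = (-0.07600000, -0.04800000, 0.12400000)
F = m·Δv/dt = (-1.9000, -1.2000, 3.1000)
ω₁ − ω₀ = (-0.06070000, -0.06034286, -0.07306667)
gyro term ω₀×Iω₀ = (0.0014, 0.0056, 0.0196)
applied torque τ = (-0.1200, -0.1000, -0.0900)

F = (-1.9000, -1.2000, 3.1000)
τ = (-0.1200, -0.1000, -0.0900)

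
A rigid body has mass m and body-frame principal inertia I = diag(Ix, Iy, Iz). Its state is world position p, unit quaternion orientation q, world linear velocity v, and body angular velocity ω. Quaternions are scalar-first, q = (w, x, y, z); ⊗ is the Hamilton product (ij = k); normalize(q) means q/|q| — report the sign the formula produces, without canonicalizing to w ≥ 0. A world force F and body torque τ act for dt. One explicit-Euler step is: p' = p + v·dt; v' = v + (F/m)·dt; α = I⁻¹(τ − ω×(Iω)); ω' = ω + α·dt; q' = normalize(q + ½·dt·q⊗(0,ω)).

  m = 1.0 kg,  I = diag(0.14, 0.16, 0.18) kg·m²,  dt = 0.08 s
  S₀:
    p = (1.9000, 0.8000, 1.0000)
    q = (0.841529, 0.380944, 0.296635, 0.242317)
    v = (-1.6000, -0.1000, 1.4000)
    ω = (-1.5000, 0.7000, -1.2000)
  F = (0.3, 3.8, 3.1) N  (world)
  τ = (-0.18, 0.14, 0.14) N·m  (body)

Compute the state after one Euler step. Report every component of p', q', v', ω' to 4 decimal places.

(τ − ω×Iω)/I = (-1.1657, 1.3250, 0.8944)
ω + α·dt = (-1.5933, 0.8060, -1.1284)
2q̇ = q⊗(0,ω) = (0.6545519, -1.7878774, 0.6827276, -0.2982215)
q + ½dt·q⊗(0,ω), renormalized = (0.8648, 0.3084, 0.3229, 0.2296)
linear accel F/m = (0.3000, 3.8000, 3.1000)
p + v·dt = (1.7720, 0.7920, 1.1120)
v' = v + a·dt = (-1.5760, 0.2040, 1.6480)

p' = (1.7720, 0.7920, 1.1120)
q' = (0.8648, 0.3084, 0.3229, 0.2296)
v' = (-1.5760, 0.2040, 1.6480)
ω' = (-1.5933, 0.8060, -1.1284)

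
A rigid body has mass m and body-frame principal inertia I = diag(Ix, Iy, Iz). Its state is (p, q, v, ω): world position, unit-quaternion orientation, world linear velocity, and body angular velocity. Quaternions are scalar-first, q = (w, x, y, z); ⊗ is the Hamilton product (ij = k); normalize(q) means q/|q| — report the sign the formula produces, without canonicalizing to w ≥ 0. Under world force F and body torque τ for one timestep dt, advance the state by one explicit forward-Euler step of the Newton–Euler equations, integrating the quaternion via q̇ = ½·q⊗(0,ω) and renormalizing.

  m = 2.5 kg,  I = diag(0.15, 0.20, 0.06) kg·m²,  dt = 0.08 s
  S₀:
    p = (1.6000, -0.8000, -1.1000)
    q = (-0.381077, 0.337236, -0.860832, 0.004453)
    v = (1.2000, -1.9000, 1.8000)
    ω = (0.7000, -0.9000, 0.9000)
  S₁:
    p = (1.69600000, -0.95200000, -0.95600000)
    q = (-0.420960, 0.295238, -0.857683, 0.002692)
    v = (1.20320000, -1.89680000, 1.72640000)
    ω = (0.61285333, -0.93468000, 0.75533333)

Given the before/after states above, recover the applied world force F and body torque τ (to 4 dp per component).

Δv = v₁−v₀ = (0.00320000, 0.00320000, -0.07360000)
F = m·Δv/dt = (0.1000, 0.1000, -2.3000)
ω₁ − ω₀ = (-0.08714667, -0.03468000, -0.14466667)
precession coupling = (0.1134, 0.0567, -0.0315)
applied torque τ = (-0.0500, -0.0300, -0.1400)

F = (0.1000, 0.1000, -2.3000)
τ = (-0.0500, -0.0300, -0.1400)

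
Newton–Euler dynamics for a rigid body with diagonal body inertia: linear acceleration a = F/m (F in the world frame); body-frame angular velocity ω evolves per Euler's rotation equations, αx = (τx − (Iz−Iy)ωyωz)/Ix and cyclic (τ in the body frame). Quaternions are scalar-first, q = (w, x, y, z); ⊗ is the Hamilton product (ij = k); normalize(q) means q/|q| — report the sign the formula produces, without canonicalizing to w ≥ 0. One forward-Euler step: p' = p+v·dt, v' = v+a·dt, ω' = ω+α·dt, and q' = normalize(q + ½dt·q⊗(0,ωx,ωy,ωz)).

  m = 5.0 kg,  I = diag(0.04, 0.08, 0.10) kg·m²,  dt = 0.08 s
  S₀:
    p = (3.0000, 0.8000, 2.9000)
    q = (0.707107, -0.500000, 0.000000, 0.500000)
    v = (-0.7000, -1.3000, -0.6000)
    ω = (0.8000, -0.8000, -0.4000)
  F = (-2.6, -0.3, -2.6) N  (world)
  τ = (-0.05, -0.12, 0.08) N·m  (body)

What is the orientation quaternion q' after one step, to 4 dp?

q' = (0.7303, -0.4608, -0.0146, 0.5041)

Hamilton product q⊗(0,ω) = (0.6000000, 0.9656856, -0.3656856, 0.1171572)
q + ½dt·q⊗(0,ω), renormalized = (0.7303, -0.4608, -0.0146, 0.5041)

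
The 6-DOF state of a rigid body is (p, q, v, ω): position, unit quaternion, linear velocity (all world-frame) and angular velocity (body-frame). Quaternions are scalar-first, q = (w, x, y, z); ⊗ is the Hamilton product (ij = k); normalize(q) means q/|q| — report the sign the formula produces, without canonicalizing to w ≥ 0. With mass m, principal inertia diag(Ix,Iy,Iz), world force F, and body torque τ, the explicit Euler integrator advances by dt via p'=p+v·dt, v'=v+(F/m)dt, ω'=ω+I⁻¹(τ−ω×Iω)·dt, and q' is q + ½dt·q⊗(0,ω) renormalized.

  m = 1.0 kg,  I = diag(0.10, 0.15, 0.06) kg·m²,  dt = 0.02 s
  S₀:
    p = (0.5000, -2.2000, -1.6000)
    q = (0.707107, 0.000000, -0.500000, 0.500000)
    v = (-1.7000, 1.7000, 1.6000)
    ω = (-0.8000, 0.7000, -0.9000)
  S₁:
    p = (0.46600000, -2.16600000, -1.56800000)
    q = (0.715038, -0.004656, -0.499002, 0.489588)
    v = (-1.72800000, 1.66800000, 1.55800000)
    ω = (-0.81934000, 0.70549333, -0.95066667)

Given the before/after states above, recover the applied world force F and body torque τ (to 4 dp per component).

F = (-1.4000, -1.6000, -2.1000)
τ = (-0.0400, 0.0700, -0.1800)

Δv = v₁−v₀ = (-0.02800000, -0.03200000, -0.04200000)
m·(v₁−v₀)/dt = (-1.4000, -1.6000, -2.1000)
rate change Δω = (-0.01934000, 0.00549333, -0.05066667)
τ = I·(Δω/dt) + ω₀×(Iω₀) = (-0.0400, 0.0700, -0.1800)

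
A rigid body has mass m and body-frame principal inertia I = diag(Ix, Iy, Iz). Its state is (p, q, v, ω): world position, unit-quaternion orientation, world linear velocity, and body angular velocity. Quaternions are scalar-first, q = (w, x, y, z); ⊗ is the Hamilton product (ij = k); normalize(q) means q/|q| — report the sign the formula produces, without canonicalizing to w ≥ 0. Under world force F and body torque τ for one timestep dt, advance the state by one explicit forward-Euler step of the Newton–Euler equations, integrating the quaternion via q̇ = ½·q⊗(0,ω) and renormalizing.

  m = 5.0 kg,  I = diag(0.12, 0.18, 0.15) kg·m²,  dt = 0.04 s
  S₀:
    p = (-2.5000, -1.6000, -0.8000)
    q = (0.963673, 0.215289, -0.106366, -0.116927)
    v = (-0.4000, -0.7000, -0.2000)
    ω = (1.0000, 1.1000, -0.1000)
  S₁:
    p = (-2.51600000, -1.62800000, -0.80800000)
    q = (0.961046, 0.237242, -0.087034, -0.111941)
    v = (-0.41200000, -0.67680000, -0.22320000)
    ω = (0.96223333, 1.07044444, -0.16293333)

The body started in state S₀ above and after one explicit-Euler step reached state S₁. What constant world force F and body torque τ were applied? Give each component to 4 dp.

ω₁ − ω₀ = (-0.03776667, -0.02955556, -0.06293333)
I·α + gyro = (-0.1100, -0.1300, -0.1700)
velocity change Δv = (-0.01200000, 0.02320000, -0.02320000)
applied force F = (-1.5000, 2.9000, -2.9000)

F = (-1.5000, 2.9000, -2.9000)
τ = (-0.1100, -0.1300, -0.1700)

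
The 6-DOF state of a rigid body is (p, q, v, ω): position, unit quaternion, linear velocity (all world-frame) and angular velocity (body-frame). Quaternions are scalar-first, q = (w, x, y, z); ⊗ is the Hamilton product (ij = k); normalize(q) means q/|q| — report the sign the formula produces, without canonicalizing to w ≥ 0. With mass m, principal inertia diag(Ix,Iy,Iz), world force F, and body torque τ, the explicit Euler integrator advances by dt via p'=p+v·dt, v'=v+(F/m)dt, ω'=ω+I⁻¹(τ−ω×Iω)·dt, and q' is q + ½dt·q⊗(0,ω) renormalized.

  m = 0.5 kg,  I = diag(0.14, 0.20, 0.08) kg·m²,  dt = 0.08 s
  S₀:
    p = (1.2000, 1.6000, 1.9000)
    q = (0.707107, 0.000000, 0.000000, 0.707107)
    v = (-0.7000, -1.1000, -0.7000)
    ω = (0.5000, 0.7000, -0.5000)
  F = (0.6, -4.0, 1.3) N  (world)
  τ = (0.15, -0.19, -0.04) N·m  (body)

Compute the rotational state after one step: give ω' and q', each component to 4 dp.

(τ − ω×Iω)/I = (0.7714, -0.8750, -0.7625)
new body rate ω' = (0.5617, 0.6300, -0.5610)
q⊗(0,ω) = (0.3535535, -0.1414214, 0.8485284, -0.3535535)
q + ½dt·q⊗(0,ω), renormalized = (0.7207, -0.0057, 0.0339, 0.6924)

ω' = (0.5617, 0.6300, -0.5610)
q' = (0.7207, -0.0057, 0.0339, 0.6924)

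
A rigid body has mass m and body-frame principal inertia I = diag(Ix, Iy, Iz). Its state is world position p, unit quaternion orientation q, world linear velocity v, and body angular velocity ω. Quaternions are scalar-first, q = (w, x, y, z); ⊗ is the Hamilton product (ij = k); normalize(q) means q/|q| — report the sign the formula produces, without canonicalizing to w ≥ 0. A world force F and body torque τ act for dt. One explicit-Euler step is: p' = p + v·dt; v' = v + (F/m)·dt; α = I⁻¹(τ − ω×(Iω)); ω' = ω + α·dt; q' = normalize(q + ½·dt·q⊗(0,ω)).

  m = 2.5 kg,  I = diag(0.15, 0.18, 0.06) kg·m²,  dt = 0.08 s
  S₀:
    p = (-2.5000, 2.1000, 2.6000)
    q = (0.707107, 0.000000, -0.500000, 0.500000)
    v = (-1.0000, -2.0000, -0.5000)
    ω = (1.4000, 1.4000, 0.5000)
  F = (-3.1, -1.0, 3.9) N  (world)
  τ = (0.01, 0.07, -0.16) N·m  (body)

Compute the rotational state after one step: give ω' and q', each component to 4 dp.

ω' = (1.4501, 1.4031, 0.2083)
q' = (0.7227, 0.0016, -0.4310, 0.5403)

(τ − ω×Iω)/I = (0.6267, 0.0389, -3.6467)
ω + α·dt = (1.4501, 1.4031, 0.2083)
Hamilton product q⊗(0,ω) = (0.4500000, 0.0399498, 1.6899498, 1.0535535)
q' = normalize(q + ½dt·q⊗(0,ω)) = (0.7227, 0.0016, -0.4310, 0.5403)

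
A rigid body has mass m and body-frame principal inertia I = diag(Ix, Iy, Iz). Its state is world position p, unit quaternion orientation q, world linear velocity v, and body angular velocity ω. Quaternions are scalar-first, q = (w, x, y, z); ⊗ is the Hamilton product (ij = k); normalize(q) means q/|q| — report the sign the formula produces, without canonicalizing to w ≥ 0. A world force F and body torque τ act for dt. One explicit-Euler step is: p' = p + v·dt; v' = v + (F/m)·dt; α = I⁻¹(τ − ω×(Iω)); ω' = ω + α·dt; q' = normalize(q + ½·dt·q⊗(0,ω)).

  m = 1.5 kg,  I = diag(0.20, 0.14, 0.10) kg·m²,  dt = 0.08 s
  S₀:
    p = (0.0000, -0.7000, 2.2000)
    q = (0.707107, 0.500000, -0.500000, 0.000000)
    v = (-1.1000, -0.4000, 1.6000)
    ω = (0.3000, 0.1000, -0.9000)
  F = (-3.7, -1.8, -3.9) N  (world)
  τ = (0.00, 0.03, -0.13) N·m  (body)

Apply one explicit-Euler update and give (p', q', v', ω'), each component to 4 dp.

a = (-2.4667, -1.2000, -2.6000)
p + v·dt = (-0.0880, -0.7320, 2.3280)
v + (F/m)dt = (-1.2973, -0.4960, 1.3920)
angular accel α = (-0.0180, 0.4071, -1.2820)
new body rate ω' = (0.2986, 0.1326, -1.0026)
Hamilton product q⊗(0,ω) = (-0.1000000, 0.6621321, 0.5207107, -0.4363963)
updated quaternion q' = (0.7026, 0.5261, -0.4788, -0.0174)

p' = (-0.0880, -0.7320, 2.3280)
q' = (0.7026, 0.5261, -0.4788, -0.0174)
v' = (-1.2973, -0.4960, 1.3920)
ω' = (0.2986, 0.1326, -1.0026)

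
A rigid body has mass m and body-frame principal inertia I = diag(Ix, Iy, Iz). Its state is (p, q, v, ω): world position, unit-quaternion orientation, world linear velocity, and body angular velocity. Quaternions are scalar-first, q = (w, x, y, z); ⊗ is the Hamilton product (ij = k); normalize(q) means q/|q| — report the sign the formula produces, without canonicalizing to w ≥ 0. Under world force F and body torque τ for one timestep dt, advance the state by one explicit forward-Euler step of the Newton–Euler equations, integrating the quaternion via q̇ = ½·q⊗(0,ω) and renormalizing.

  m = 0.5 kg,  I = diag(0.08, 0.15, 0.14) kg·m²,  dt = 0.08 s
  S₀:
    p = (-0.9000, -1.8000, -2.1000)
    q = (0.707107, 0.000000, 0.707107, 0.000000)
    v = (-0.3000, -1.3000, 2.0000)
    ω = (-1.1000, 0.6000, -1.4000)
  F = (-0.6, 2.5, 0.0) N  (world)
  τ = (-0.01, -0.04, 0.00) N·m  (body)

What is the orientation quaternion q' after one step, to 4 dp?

2q̇ = q⊗(0,ω) = (-0.4242642, -1.7677675, 0.4242642, -0.2121321)
q' = normalize(q + ½dt·q⊗(0,ω)) = (0.6882, -0.0705, 0.7220, -0.0085)

q' = (0.6882, -0.0705, 0.7220, -0.0085)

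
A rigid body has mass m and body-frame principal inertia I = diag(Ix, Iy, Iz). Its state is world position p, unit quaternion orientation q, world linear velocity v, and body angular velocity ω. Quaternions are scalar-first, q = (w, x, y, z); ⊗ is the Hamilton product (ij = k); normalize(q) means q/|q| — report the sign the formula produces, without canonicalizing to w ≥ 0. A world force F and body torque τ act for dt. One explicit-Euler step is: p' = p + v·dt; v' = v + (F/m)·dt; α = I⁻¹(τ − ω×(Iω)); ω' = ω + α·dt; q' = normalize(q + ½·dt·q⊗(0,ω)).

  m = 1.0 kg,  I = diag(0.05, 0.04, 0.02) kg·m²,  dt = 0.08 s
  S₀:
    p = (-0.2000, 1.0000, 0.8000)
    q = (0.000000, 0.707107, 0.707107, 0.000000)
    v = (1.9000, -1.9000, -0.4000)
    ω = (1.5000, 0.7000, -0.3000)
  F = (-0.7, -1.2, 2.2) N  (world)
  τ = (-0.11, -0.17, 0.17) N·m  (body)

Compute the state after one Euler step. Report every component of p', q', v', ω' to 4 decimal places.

ω×(Iω) gyroscopic = (0.0042, -0.0135, -0.0105)
α = I⁻¹(τ − ω×Iω) = (-2.2840, -3.9125, 9.0250)
ω + α·dt = (1.3173, 0.3870, 0.4220)
2q̇ = q⊗(0,ω) = (-1.5556354, -0.2121321, 0.2121321, -0.5656856)
q' = normalize(q + ½dt·q⊗(0,ω)) = (-0.0621, 0.6970, 0.7140, -0.0226)
a = (-0.7000, -1.2000, 2.2000)
p + v·dt = (-0.0480, 0.8480, 0.7680)
new velocity v' = (1.8440, -1.9960, -0.2240)

p' = (-0.0480, 0.8480, 0.7680)
q' = (-0.0621, 0.6970, 0.7140, -0.0226)
v' = (1.8440, -1.9960, -0.2240)
ω' = (1.3173, 0.3870, 0.4220)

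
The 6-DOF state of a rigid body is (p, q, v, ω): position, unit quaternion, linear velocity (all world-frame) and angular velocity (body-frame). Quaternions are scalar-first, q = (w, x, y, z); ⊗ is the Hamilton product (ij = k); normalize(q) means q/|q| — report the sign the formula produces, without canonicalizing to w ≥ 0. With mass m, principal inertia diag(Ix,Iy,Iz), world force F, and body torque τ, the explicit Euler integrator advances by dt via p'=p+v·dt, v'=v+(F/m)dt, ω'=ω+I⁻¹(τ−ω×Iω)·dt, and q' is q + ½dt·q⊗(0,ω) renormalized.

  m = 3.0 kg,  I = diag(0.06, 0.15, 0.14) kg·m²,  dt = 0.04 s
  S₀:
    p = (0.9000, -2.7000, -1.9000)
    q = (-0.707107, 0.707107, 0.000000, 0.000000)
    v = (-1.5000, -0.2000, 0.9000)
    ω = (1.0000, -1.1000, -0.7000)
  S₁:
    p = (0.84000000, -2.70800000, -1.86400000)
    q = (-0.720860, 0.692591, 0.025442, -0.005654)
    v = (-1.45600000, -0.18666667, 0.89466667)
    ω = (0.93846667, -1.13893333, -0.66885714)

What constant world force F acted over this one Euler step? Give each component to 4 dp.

Δv = v₁−v₀ = (0.04400000, 0.01333333, -0.00533333)
F = m·Δv/dt = (3.3000, 1.0000, -0.4000)

F = (3.3000, 1.0000, -0.4000)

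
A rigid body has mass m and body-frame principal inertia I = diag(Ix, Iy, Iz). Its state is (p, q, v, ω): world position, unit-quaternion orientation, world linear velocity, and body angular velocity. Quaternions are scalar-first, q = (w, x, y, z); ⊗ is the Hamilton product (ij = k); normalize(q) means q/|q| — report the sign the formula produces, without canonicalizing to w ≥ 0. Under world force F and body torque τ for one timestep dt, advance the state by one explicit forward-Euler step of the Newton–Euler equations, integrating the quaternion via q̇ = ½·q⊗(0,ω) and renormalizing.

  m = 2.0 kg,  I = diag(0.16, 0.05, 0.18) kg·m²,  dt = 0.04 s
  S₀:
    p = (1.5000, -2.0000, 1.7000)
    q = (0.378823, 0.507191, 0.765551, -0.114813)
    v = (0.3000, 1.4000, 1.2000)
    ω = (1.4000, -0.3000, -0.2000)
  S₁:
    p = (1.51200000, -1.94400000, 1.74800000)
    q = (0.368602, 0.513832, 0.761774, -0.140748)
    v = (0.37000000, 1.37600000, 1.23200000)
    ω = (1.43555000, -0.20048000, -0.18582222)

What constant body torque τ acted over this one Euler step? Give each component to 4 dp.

rate change Δω = (0.03555000, 0.09952000, 0.01417778)
applied torque τ = (0.1500, 0.1300, 0.1100)

τ = (0.1500, 0.1300, 0.1100)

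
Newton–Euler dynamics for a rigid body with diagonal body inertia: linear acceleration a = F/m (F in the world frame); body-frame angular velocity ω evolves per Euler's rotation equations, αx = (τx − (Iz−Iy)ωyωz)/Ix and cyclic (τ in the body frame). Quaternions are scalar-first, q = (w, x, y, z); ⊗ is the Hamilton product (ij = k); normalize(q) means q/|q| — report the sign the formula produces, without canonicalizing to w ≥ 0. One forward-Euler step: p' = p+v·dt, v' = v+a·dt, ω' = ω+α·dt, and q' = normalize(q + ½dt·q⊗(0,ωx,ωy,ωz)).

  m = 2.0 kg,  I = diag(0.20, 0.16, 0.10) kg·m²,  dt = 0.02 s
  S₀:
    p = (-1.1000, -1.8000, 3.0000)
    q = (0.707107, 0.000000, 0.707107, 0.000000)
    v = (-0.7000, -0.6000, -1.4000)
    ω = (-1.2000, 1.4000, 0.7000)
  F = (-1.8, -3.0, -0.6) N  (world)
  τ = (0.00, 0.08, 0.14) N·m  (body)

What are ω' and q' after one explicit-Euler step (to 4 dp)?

ω' = (-1.1941, 1.4205, 0.7146)
q' = (0.6971, -0.0035, 0.7169, 0.0134)

α = I⁻¹(τ − ω×Iω) = (0.2940, 1.0250, 0.7280)
new body rate ω' = (-1.1941, 1.4205, 0.7146)
Hamilton product q⊗(0,ω) = (-0.9899498, -0.3535535, 0.9899498, 1.3435033)
q + ½dt·q⊗(0,ω), renormalized = (0.6971, -0.0035, 0.7169, 0.0134)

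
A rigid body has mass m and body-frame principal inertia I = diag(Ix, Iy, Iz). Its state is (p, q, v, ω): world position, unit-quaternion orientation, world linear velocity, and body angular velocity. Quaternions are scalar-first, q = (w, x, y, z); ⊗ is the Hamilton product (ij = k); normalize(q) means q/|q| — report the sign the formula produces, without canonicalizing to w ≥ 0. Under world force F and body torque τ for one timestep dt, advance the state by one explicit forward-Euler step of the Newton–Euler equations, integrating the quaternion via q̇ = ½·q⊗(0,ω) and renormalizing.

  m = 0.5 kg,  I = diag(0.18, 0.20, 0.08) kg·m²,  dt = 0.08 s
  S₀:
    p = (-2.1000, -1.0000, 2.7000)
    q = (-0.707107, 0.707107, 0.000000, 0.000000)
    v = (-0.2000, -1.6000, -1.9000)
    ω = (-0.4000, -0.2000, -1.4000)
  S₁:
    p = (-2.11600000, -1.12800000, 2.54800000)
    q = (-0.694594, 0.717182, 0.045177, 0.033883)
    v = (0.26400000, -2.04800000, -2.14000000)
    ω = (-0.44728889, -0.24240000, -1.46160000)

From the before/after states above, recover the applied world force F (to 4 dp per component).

Δv = v₁−v₀ = (0.46400000, -0.44800000, -0.24000000)
m·(v₁−v₀)/dt = (2.9000, -2.8000, -1.5000)

F = (2.9000, -2.8000, -1.5000)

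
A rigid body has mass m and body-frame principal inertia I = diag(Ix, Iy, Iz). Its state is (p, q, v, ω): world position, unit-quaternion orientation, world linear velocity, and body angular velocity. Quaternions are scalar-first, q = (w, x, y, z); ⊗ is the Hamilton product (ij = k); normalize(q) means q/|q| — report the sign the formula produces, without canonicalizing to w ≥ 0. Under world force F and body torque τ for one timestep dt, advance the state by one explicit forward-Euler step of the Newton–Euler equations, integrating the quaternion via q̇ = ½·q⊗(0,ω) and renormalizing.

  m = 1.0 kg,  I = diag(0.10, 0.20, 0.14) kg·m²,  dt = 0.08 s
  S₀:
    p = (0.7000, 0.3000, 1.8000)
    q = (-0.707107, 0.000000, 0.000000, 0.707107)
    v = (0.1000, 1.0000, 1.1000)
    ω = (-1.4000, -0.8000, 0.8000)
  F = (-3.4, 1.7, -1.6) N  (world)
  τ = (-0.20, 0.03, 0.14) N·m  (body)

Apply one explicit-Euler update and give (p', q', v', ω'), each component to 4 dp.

gyro term ω×Iω = (0.0384, 0.0448, 0.1120)
angular accel α = (-2.3840, -0.0740, 0.2000)
ω' = ω + α·dt = (-1.5907, -0.8059, 0.8160)
2q̇ = q⊗(0,ω) = (-0.5656856, 1.5556354, -0.4242642, -0.5656856)
q + ½dt·q⊗(0,ω), renormalized = (-0.7279, 0.0621, -0.0169, 0.6827)
linear accel F/m = (-3.4000, 1.7000, -1.6000)
p' = p + v·dt = (0.7080, 0.3800, 1.8880)
new velocity v' = (-0.1720, 1.1360, 0.9720)

p' = (0.7080, 0.3800, 1.8880)
q' = (-0.7279, 0.0621, -0.0169, 0.6827)
v' = (-0.1720, 1.1360, 0.9720)
ω' = (-1.5907, -0.8059, 0.8160)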